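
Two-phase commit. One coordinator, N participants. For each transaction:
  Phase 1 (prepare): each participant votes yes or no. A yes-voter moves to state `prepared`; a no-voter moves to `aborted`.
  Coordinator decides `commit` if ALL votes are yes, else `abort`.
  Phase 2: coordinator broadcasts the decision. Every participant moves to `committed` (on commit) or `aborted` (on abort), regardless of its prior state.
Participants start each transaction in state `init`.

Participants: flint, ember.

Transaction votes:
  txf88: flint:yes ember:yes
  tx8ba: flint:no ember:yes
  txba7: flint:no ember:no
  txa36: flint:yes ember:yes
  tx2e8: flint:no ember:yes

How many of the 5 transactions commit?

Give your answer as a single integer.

txf88: all yes -> commit (commits=1)
tx8ba: no from flint -> abort (commits=1)
txba7: no from flint, ember -> abort (commits=1)
txa36: all yes -> commit (commits=2)
tx2e8: no from flint -> abort (commits=2)

Answer: 2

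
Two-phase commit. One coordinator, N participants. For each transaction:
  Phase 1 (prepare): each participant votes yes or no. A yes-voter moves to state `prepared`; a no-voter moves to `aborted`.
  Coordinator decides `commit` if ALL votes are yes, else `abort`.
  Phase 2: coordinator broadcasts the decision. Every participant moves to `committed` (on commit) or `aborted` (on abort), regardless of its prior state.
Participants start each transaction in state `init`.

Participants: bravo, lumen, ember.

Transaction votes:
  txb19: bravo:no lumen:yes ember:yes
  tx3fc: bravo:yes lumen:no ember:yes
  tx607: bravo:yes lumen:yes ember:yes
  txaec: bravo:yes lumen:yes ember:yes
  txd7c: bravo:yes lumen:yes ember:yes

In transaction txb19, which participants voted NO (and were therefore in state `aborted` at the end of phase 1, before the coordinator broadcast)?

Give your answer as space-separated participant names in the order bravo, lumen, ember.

Answer: bravo

Derivation:
Txn txb19 phase 1: bravo no -> aborted; lumen yes -> prepared; ember yes -> prepared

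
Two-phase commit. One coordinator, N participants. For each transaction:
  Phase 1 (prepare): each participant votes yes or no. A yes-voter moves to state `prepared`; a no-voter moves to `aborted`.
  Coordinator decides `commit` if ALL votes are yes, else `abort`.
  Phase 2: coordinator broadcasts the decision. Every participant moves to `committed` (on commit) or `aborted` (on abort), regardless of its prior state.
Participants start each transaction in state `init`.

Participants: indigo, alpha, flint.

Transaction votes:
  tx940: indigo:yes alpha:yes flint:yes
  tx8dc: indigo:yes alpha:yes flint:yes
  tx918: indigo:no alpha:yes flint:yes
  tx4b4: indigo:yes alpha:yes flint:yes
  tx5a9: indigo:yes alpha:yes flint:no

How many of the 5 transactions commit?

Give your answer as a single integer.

Answer: 3

Derivation:
tx940: all yes -> commit (commits=1)
tx8dc: all yes -> commit (commits=2)
tx918: no from indigo -> abort (commits=2)
tx4b4: all yes -> commit (commits=3)
tx5a9: no from flint -> abort (commits=3)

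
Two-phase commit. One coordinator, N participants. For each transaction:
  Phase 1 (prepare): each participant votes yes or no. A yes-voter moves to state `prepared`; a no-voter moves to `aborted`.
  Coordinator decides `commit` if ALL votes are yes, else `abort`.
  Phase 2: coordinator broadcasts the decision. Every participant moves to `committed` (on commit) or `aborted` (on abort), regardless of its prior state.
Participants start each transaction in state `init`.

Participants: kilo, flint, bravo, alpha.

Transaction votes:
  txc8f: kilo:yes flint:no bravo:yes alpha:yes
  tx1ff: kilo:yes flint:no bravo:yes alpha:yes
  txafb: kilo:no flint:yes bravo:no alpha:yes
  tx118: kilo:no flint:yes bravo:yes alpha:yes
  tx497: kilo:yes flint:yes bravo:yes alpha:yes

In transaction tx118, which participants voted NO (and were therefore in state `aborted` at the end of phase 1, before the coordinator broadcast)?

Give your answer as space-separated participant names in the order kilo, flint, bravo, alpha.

Answer: kilo

Derivation:
Txn tx118 phase 1: kilo no -> aborted; flint yes -> prepared; bravo yes -> prepared; alpha yes -> prepared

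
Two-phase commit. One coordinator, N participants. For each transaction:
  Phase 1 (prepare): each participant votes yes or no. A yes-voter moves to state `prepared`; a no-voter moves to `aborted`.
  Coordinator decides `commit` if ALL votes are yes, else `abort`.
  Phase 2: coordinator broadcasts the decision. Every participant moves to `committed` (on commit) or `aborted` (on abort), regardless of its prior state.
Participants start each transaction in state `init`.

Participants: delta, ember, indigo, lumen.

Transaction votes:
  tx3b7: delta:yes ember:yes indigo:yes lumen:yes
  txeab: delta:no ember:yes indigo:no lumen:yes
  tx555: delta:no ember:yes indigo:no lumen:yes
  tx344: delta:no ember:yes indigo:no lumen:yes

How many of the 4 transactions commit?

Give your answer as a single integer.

tx3b7: all yes -> commit (commits=1)
txeab: no from delta, indigo -> abort (commits=1)
tx555: no from delta, indigo -> abort (commits=1)
tx344: no from delta, indigo -> abort (commits=1)

Answer: 1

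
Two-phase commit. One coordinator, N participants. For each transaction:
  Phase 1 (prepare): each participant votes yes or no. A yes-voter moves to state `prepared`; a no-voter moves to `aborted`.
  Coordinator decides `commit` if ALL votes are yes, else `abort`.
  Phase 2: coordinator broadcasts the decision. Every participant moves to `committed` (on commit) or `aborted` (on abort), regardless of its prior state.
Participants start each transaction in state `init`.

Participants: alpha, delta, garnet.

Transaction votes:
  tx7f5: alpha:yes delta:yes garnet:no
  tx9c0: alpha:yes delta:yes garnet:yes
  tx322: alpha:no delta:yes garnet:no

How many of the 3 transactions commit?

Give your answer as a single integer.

Answer: 1

Derivation:
tx7f5: no from garnet -> abort (commits=0)
tx9c0: all yes -> commit (commits=1)
tx322: no from alpha, garnet -> abort (commits=1)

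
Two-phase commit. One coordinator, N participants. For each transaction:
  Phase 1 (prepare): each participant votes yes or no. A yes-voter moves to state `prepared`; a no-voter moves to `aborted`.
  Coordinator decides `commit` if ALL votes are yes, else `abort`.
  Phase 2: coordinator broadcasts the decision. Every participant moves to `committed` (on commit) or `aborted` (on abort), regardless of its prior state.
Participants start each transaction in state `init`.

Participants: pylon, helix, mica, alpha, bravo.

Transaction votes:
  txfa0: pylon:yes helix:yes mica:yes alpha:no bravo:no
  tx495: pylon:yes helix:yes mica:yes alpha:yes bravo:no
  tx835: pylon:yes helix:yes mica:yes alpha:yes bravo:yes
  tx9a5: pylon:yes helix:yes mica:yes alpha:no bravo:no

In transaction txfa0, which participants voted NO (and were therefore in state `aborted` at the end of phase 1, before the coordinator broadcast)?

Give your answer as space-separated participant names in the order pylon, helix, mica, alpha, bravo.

Txn txfa0 phase 1: pylon yes -> prepared; helix yes -> prepared; mica yes -> prepared; alpha no -> aborted; bravo no -> aborted

Answer: alpha bravo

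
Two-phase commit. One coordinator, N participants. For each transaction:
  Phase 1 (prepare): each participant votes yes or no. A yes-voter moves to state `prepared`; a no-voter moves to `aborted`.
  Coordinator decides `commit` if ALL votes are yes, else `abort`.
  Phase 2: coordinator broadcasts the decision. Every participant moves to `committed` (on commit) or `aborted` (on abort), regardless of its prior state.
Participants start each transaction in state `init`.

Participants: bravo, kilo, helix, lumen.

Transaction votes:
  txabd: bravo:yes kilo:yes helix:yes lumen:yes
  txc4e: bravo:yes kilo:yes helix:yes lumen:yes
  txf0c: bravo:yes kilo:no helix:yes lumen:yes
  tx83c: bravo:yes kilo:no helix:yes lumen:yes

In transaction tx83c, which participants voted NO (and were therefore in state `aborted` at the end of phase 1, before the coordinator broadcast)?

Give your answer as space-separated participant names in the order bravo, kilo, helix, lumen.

Txn tx83c phase 1: bravo yes -> prepared; kilo no -> aborted; helix yes -> prepared; lumen yes -> prepared

Answer: kilo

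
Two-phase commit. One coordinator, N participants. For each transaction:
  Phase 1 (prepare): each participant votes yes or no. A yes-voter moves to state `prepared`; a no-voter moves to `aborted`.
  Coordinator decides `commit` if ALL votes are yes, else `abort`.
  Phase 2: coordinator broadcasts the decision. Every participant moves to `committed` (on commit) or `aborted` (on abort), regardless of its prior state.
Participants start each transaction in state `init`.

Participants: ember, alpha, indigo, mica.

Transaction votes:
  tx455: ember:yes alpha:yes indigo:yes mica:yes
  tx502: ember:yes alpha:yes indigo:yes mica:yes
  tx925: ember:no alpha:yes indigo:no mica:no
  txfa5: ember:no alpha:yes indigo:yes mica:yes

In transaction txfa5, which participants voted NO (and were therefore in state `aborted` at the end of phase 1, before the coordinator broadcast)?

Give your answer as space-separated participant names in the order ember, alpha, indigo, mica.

Answer: ember

Derivation:
Txn txfa5 phase 1: ember no -> aborted; alpha yes -> prepared; indigo yes -> prepared; mica yes -> prepared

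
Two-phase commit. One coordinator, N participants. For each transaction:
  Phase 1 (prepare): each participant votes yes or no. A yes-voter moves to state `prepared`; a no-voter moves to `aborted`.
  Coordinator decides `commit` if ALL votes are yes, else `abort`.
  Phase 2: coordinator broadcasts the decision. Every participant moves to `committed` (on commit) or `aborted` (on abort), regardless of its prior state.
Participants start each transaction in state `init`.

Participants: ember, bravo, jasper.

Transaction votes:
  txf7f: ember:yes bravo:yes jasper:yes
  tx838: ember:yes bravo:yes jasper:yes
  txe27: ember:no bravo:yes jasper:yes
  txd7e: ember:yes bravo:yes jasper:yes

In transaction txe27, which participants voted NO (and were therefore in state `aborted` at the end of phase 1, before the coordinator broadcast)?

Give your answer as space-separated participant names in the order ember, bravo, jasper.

Txn txe27 phase 1: ember no -> aborted; bravo yes -> prepared; jasper yes -> prepared

Answer: ember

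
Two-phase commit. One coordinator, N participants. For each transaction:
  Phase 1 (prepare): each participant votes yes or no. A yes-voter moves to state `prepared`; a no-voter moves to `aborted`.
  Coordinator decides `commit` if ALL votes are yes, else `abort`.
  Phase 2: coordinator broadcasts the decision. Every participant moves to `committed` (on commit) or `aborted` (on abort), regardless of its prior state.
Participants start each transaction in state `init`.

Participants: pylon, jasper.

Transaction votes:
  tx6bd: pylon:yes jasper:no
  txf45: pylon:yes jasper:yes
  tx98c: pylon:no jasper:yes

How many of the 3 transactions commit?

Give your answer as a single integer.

tx6bd: no from jasper -> abort (commits=0)
txf45: all yes -> commit (commits=1)
tx98c: no from pylon -> abort (commits=1)

Answer: 1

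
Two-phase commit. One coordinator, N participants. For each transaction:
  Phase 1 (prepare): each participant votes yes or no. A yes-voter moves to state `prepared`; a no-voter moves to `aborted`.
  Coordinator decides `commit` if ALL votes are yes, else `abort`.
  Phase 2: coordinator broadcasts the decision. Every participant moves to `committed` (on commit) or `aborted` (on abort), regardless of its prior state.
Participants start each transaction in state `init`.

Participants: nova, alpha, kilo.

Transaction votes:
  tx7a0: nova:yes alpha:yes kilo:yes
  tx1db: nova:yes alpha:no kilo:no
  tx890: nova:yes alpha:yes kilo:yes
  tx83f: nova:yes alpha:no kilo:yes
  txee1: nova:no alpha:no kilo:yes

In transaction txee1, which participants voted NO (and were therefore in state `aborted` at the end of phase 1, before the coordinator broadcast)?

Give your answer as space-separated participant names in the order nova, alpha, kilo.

Txn txee1 phase 1: nova no -> aborted; alpha no -> aborted; kilo yes -> prepared

Answer: nova alpha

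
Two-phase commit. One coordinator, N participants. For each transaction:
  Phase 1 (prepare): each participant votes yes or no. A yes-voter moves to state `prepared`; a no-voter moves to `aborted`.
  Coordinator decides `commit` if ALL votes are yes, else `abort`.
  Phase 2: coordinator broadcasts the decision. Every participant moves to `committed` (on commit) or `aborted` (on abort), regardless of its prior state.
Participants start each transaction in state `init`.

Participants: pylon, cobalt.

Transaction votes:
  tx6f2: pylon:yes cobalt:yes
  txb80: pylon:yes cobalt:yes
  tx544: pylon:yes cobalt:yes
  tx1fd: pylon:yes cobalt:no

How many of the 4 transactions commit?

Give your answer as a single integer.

tx6f2: all yes -> commit (commits=1)
txb80: all yes -> commit (commits=2)
tx544: all yes -> commit (commits=3)
tx1fd: no from cobalt -> abort (commits=3)

Answer: 3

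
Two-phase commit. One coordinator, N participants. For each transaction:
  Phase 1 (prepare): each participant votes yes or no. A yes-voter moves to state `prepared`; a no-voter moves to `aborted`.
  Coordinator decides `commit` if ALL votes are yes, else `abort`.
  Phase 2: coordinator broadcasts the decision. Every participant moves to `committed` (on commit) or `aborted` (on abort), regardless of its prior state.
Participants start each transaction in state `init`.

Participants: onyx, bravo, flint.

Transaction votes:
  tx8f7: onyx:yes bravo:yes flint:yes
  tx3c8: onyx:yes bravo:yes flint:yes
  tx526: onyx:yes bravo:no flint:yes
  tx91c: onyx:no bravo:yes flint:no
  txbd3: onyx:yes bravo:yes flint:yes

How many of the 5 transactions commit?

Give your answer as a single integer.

Answer: 3

Derivation:
tx8f7: all yes -> commit (commits=1)
tx3c8: all yes -> commit (commits=2)
tx526: no from bravo -> abort (commits=2)
tx91c: no from onyx, flint -> abort (commits=2)
txbd3: all yes -> commit (commits=3)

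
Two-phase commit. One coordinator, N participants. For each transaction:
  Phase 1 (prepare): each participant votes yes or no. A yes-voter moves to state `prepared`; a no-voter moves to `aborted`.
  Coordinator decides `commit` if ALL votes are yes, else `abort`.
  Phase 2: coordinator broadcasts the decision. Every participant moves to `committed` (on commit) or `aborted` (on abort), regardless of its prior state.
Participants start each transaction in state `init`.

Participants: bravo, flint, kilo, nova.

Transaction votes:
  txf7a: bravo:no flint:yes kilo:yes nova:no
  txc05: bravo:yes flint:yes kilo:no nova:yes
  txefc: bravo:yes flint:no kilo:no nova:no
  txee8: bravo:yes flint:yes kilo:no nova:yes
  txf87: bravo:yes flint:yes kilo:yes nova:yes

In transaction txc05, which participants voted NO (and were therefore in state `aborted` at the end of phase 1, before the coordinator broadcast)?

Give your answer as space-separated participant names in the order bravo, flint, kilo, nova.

Txn txc05 phase 1: bravo yes -> prepared; flint yes -> prepared; kilo no -> aborted; nova yes -> prepared

Answer: kilo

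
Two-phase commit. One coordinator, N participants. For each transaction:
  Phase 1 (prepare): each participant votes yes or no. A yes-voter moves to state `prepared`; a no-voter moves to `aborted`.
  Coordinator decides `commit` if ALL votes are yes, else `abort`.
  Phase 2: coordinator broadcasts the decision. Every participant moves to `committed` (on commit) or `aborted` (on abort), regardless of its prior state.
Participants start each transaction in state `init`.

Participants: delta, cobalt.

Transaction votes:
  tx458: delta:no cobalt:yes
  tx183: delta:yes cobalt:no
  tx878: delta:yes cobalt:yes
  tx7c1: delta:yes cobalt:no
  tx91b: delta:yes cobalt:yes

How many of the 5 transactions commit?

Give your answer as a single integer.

Answer: 2

Derivation:
tx458: no from delta -> abort (commits=0)
tx183: no from cobalt -> abort (commits=0)
tx878: all yes -> commit (commits=1)
tx7c1: no from cobalt -> abort (commits=1)
tx91b: all yes -> commit (commits=2)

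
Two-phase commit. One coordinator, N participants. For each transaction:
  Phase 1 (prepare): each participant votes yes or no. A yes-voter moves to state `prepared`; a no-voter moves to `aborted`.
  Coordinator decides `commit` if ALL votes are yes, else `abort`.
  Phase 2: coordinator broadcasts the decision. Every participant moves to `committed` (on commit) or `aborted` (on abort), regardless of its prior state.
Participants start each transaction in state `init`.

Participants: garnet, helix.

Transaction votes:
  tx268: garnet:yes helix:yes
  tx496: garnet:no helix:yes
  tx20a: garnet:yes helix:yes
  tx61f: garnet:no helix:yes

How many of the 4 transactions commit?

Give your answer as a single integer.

Answer: 2

Derivation:
tx268: all yes -> commit (commits=1)
tx496: no from garnet -> abort (commits=1)
tx20a: all yes -> commit (commits=2)
tx61f: no from garnet -> abort (commits=2)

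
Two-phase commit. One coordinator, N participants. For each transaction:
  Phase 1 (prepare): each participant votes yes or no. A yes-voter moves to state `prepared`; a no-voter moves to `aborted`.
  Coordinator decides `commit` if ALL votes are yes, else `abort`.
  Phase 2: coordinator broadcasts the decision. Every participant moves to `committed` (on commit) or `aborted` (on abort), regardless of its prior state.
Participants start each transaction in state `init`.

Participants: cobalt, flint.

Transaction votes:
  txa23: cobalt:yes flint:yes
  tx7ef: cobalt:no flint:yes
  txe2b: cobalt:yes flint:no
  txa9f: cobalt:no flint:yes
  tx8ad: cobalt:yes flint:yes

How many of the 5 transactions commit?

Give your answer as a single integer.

txa23: all yes -> commit (commits=1)
tx7ef: no from cobalt -> abort (commits=1)
txe2b: no from flint -> abort (commits=1)
txa9f: no from cobalt -> abort (commits=1)
tx8ad: all yes -> commit (commits=2)

Answer: 2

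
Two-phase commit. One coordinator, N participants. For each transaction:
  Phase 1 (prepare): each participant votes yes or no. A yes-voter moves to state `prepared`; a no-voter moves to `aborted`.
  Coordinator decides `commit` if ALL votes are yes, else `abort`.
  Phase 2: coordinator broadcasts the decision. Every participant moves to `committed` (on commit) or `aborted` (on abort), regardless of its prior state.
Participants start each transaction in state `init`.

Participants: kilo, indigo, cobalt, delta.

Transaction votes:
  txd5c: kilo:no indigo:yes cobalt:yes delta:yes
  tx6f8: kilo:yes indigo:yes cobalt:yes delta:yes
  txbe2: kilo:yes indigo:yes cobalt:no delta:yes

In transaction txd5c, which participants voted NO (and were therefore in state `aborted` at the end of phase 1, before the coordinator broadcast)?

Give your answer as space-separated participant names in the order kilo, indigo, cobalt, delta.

Answer: kilo

Derivation:
Txn txd5c phase 1: kilo no -> aborted; indigo yes -> prepared; cobalt yes -> prepared; delta yes -> prepared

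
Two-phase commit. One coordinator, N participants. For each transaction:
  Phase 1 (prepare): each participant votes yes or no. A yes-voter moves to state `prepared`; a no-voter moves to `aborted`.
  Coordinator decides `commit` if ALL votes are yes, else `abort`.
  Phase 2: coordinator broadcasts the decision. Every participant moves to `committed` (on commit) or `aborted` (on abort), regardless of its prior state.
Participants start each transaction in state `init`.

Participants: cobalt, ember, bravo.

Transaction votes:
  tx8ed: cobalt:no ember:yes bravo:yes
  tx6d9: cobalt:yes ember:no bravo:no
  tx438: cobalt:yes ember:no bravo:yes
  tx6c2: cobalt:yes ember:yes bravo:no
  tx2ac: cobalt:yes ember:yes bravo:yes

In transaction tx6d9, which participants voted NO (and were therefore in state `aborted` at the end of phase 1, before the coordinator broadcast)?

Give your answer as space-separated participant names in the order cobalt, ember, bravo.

Answer: ember bravo

Derivation:
Txn tx6d9 phase 1: cobalt yes -> prepared; ember no -> aborted; bravo no -> aborted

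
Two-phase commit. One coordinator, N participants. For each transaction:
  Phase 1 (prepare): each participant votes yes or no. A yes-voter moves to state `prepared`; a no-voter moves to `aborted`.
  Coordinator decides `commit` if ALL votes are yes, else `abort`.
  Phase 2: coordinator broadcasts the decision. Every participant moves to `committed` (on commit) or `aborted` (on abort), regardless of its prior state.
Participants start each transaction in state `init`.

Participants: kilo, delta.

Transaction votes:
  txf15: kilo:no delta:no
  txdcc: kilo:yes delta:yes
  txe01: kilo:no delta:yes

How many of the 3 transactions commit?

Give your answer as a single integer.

txf15: no from kilo, delta -> abort (commits=0)
txdcc: all yes -> commit (commits=1)
txe01: no from kilo -> abort (commits=1)

Answer: 1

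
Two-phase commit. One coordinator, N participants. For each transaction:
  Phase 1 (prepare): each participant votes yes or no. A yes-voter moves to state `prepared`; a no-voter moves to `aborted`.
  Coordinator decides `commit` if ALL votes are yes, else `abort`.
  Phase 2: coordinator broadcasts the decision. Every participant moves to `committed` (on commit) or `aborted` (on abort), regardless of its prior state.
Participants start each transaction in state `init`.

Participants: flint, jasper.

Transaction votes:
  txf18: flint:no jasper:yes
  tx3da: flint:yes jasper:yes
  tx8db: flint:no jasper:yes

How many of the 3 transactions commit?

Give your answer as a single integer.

txf18: no from flint -> abort (commits=0)
tx3da: all yes -> commit (commits=1)
tx8db: no from flint -> abort (commits=1)

Answer: 1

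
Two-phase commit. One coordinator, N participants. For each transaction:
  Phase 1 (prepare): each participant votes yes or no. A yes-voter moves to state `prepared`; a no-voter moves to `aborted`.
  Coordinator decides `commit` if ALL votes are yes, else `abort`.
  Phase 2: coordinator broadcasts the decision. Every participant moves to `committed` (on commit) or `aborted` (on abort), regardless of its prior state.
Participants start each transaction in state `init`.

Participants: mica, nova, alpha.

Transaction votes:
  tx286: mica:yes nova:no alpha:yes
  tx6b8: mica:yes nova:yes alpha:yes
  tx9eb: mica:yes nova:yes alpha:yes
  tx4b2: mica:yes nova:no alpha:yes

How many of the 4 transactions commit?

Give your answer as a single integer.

tx286: no from nova -> abort (commits=0)
tx6b8: all yes -> commit (commits=1)
tx9eb: all yes -> commit (commits=2)
tx4b2: no from nova -> abort (commits=2)

Answer: 2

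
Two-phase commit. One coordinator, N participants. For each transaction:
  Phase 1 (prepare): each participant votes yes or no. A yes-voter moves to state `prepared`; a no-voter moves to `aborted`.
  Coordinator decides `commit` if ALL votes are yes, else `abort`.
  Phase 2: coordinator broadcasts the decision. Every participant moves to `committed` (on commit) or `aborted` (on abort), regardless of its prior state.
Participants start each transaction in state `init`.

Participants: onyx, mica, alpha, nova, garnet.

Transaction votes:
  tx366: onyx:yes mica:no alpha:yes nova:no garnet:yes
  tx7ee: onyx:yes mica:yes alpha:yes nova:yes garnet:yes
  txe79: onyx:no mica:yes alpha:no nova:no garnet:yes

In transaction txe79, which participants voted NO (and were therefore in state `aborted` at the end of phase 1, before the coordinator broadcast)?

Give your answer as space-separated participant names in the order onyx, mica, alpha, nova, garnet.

Answer: onyx alpha nova

Derivation:
Txn txe79 phase 1: onyx no -> aborted; mica yes -> prepared; alpha no -> aborted; nova no -> aborted; garnet yes -> prepared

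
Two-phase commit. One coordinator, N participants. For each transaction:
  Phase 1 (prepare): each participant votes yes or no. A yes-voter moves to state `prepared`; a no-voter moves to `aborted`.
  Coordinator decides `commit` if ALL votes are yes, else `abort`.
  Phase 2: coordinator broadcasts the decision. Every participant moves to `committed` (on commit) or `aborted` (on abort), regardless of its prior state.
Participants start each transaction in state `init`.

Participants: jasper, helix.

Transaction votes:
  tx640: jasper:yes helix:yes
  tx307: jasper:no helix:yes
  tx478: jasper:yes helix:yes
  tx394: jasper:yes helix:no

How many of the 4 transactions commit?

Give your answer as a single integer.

tx640: all yes -> commit (commits=1)
tx307: no from jasper -> abort (commits=1)
tx478: all yes -> commit (commits=2)
tx394: no from helix -> abort (commits=2)

Answer: 2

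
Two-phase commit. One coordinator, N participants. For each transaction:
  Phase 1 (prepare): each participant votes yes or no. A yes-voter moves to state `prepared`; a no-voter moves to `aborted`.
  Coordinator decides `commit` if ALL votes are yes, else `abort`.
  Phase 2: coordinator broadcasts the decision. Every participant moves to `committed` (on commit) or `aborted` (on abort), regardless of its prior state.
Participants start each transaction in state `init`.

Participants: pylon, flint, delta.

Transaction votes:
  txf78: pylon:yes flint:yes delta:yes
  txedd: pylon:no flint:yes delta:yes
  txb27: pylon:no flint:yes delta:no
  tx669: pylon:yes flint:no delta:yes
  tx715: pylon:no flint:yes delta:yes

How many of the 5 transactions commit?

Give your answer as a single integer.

txf78: all yes -> commit (commits=1)
txedd: no from pylon -> abort (commits=1)
txb27: no from pylon, delta -> abort (commits=1)
tx669: no from flint -> abort (commits=1)
tx715: no from pylon -> abort (commits=1)

Answer: 1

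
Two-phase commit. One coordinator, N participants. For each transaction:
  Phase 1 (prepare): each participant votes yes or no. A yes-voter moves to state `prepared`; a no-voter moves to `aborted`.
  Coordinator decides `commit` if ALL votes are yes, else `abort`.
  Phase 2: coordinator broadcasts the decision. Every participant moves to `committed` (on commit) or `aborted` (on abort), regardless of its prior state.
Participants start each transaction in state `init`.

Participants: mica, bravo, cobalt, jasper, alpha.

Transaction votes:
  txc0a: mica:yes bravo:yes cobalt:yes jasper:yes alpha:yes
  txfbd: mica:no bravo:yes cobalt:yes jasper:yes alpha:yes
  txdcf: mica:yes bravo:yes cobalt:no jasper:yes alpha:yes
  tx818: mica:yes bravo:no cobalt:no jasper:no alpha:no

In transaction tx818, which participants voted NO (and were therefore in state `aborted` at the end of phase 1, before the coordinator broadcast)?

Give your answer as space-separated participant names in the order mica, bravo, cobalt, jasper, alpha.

Answer: bravo cobalt jasper alpha

Derivation:
Txn tx818 phase 1: mica yes -> prepared; bravo no -> aborted; cobalt no -> aborted; jasper no -> aborted; alpha no -> aborted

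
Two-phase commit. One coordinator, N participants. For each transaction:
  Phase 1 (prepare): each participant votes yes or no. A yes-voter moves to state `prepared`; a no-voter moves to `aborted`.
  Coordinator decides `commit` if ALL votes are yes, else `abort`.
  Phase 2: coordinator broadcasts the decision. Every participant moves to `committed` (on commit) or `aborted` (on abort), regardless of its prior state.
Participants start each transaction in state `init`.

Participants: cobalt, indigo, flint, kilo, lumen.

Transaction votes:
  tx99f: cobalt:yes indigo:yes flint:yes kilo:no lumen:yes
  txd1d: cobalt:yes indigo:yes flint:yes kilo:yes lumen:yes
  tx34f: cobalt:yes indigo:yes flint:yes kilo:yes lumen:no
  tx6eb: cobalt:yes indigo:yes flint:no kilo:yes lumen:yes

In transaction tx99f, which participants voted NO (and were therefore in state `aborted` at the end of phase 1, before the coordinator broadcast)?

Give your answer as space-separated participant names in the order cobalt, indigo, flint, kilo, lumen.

Txn tx99f phase 1: cobalt yes -> prepared; indigo yes -> prepared; flint yes -> prepared; kilo no -> aborted; lumen yes -> prepared

Answer: kilo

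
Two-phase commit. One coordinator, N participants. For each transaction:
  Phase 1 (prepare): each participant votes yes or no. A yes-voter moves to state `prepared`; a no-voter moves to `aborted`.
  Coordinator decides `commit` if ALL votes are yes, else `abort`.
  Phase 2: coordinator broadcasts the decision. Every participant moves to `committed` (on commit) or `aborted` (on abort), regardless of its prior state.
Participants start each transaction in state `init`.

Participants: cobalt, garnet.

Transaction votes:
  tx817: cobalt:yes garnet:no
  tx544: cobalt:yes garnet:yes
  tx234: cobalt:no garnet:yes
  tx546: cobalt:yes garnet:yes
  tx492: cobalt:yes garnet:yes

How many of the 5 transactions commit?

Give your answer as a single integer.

tx817: no from garnet -> abort (commits=0)
tx544: all yes -> commit (commits=1)
tx234: no from cobalt -> abort (commits=1)
tx546: all yes -> commit (commits=2)
tx492: all yes -> commit (commits=3)

Answer: 3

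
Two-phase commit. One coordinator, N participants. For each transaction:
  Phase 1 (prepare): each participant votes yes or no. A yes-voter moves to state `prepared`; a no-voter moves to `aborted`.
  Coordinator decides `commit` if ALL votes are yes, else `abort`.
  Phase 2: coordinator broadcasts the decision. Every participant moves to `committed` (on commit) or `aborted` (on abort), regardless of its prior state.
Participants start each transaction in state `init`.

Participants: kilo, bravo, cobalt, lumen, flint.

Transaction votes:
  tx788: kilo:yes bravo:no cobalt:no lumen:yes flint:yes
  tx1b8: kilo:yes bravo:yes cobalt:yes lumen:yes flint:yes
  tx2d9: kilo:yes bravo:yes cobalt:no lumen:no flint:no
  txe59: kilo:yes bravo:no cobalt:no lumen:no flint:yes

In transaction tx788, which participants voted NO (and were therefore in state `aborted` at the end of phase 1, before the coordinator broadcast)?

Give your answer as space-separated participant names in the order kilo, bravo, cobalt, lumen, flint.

Txn tx788 phase 1: kilo yes -> prepared; bravo no -> aborted; cobalt no -> aborted; lumen yes -> prepared; flint yes -> prepared

Answer: bravo cobalt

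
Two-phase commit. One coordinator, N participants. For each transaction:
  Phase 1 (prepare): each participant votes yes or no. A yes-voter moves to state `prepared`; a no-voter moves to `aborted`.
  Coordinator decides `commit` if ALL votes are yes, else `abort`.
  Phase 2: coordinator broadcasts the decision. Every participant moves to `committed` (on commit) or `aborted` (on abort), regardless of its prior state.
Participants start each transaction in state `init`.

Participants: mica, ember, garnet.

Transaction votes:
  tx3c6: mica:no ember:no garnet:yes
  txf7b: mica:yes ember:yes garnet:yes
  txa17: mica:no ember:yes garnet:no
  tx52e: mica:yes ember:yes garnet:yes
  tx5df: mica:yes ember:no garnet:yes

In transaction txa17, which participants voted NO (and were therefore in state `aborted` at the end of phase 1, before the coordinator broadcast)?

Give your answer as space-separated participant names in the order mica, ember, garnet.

Txn txa17 phase 1: mica no -> aborted; ember yes -> prepared; garnet no -> aborted

Answer: mica garnet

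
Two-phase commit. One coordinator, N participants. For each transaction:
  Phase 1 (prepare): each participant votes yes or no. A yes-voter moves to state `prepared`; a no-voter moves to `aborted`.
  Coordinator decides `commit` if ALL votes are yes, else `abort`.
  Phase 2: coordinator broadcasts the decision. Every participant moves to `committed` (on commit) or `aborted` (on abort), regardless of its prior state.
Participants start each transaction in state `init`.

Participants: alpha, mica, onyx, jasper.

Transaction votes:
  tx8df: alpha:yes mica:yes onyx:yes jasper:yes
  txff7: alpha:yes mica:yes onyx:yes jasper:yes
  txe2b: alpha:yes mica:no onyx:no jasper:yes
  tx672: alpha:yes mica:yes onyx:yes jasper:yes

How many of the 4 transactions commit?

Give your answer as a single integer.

tx8df: all yes -> commit (commits=1)
txff7: all yes -> commit (commits=2)
txe2b: no from mica, onyx -> abort (commits=2)
tx672: all yes -> commit (commits=3)

Answer: 3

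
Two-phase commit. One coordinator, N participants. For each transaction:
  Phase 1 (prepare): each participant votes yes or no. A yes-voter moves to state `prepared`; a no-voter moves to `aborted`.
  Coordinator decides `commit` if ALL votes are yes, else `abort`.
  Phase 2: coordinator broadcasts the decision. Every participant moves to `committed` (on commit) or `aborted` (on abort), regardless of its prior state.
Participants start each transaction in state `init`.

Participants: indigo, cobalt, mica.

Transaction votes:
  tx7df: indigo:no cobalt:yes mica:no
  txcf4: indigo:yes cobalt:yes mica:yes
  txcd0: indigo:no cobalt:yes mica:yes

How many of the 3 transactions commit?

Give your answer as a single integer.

Answer: 1

Derivation:
tx7df: no from indigo, mica -> abort (commits=0)
txcf4: all yes -> commit (commits=1)
txcd0: no from indigo -> abort (commits=1)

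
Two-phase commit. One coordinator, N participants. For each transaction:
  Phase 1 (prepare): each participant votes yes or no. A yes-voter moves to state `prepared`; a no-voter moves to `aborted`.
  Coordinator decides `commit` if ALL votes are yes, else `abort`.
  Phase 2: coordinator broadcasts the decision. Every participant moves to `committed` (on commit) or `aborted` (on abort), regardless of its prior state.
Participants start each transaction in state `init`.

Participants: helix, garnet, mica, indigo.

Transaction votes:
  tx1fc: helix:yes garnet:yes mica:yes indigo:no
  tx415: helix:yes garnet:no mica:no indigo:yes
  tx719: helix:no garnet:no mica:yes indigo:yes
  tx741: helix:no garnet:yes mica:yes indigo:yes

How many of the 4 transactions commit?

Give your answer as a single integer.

Answer: 0

Derivation:
tx1fc: no from indigo -> abort (commits=0)
tx415: no from garnet, mica -> abort (commits=0)
tx719: no from helix, garnet -> abort (commits=0)
tx741: no from helix -> abort (commits=0)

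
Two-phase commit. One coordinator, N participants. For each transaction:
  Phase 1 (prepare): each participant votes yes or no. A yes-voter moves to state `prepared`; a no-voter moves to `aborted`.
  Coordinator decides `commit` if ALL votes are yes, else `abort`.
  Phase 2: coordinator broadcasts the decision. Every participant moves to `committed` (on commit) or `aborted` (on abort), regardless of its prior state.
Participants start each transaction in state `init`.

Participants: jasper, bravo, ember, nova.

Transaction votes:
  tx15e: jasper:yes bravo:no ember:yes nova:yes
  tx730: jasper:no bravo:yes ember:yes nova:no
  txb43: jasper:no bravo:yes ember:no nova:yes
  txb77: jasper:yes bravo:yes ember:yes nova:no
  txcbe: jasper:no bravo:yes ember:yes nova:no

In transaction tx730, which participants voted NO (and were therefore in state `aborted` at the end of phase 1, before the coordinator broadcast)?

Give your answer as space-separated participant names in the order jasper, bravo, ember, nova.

Txn tx730 phase 1: jasper no -> aborted; bravo yes -> prepared; ember yes -> prepared; nova no -> aborted

Answer: jasper nova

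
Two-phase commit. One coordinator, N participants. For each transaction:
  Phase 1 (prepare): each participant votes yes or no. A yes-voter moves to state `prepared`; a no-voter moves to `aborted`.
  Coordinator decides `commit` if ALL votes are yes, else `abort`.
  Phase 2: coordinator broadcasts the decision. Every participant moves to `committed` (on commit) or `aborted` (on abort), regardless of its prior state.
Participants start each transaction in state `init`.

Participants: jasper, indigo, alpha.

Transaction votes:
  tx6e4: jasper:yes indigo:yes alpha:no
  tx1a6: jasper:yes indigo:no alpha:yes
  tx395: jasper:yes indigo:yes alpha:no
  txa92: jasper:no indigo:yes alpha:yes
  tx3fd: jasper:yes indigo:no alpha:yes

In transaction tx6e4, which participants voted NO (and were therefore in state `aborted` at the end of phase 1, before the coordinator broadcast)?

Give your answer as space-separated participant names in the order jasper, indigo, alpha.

Txn tx6e4 phase 1: jasper yes -> prepared; indigo yes -> prepared; alpha no -> aborted

Answer: alpha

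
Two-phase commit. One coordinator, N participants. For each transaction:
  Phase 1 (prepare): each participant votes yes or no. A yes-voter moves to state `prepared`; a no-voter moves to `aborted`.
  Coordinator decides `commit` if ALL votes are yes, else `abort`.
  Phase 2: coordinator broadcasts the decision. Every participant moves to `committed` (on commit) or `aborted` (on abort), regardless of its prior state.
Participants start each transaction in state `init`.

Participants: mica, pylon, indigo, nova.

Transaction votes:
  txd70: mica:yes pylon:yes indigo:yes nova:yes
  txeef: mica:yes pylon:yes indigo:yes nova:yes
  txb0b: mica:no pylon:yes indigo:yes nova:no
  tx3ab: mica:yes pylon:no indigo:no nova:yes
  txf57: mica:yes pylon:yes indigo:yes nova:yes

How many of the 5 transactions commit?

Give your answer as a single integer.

Answer: 3

Derivation:
txd70: all yes -> commit (commits=1)
txeef: all yes -> commit (commits=2)
txb0b: no from mica, nova -> abort (commits=2)
tx3ab: no from pylon, indigo -> abort (commits=2)
txf57: all yes -> commit (commits=3)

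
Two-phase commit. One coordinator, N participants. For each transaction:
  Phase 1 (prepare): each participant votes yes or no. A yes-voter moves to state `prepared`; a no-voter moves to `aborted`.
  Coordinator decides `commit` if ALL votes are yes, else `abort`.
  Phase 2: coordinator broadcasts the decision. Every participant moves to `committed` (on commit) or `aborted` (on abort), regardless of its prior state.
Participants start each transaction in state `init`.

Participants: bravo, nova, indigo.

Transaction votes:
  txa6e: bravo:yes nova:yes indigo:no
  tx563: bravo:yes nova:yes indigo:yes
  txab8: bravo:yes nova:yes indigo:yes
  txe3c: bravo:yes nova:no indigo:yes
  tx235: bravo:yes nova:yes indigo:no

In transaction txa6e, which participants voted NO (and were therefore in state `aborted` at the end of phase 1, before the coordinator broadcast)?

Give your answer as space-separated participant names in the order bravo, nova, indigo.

Txn txa6e phase 1: bravo yes -> prepared; nova yes -> prepared; indigo no -> aborted

Answer: indigo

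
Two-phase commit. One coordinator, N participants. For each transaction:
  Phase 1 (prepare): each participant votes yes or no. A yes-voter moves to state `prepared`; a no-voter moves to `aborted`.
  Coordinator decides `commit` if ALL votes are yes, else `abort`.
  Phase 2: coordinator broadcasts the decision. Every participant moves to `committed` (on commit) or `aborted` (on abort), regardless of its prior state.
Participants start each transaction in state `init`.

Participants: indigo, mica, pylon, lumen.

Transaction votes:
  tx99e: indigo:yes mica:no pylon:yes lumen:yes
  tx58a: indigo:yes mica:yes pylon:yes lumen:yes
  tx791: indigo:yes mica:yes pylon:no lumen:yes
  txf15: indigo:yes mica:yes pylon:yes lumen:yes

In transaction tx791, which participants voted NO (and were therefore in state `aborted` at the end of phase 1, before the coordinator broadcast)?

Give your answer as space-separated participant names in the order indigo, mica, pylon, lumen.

Txn tx791 phase 1: indigo yes -> prepared; mica yes -> prepared; pylon no -> aborted; lumen yes -> prepared

Answer: pylon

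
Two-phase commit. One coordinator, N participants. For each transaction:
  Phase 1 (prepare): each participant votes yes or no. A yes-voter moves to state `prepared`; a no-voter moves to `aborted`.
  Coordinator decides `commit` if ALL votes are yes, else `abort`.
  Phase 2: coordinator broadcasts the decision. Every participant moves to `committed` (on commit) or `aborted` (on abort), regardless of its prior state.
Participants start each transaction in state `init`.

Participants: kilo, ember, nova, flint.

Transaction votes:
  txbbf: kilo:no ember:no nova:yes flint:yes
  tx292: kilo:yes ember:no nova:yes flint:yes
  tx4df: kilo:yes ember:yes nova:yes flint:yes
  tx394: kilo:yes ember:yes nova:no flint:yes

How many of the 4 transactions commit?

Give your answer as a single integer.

Answer: 1

Derivation:
txbbf: no from kilo, ember -> abort (commits=0)
tx292: no from ember -> abort (commits=0)
tx4df: all yes -> commit (commits=1)
tx394: no from nova -> abort (commits=1)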